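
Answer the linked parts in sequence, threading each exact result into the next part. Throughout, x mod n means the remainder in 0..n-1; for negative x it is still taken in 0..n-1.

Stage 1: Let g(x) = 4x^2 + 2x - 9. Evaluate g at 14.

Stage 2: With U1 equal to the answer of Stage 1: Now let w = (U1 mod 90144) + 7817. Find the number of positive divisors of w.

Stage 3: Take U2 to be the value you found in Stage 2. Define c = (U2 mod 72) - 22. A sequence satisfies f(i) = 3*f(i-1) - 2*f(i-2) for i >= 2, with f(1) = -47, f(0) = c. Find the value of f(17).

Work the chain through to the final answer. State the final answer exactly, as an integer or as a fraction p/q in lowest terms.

Stage 1: 4*(14)^2 + 2*(14)^1 - 9 = (784) + (28) + (-9) = 803; answer 803
Stage 2: U1 = 803; w = 8620; 8620 = 2^2 * 5 * 431; number of divisors = (2+1) * (1+1) * (1+1) = 12; answer 12
Stage 3: U2 = 12; c = -10; f(2) = 3*(-47) - 2*(-10) = -121; iterating: f(2)=-121, f(3)=-269, f(4)=-565, f(5)=-1157, f(6)=-2341, f(7)=-4709, f(8)=-9445, f(9)=-18917, f(10)=-37861, f(11)=-75749, f(12)=-151525, f(13)=-303077, f(14)=-606181, f(15)=-1212389, f(16)=-2424805, f(17)=-4849637; answer -4849637

-4849637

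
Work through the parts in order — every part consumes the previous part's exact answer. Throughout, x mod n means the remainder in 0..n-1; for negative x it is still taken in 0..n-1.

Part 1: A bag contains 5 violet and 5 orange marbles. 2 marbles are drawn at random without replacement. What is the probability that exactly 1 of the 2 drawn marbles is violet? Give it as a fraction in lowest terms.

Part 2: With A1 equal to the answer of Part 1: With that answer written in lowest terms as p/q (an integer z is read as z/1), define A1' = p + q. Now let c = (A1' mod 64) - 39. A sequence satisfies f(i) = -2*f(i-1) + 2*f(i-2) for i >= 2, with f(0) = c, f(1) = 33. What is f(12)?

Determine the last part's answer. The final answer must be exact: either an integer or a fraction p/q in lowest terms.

-2560960

Part 1: total draws C(10,2) = 45; favorable C(5,1)*C(5,1) = 25; P = 5/9; answer 5/9
Part 2: A1 = 5/9; threaded value p + q = 14; c = -25; f(2) = -2*(33) + 2*(-25) = -116; iterating: f(2)=-116, f(3)=298, f(4)=-828, f(5)=2252, f(6)=-6160, f(7)=16824, f(8)=-45968, f(9)=125584, f(10)=-343104, f(11)=937376, f(12)=-2560960; answer -2560960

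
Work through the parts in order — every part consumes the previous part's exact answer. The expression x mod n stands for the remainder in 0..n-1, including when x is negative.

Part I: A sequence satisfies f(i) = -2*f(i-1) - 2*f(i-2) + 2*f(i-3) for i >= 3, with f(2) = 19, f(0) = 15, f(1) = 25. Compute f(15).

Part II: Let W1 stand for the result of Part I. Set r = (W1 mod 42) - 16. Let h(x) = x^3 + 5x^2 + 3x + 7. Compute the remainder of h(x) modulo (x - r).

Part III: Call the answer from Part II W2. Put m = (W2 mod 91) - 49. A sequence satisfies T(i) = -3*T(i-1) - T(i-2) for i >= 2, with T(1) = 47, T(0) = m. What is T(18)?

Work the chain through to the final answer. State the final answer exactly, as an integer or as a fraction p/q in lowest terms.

Part I: f(3) = -2*(19) - 2*(25) + 2*(15) = -58; iterating: f(3)=-58, f(4)=128, f(5)=-102, f(6)=-168, f(7)=796, f(8)=-1460, f(9)=992, f(10)=2528, f(11)=-9960, f(12)=16848, f(13)=-8720, f(14)=-36176, f(15)=123488; answer 123488
Part II: W1 = 123488; r = -8; remainder = value at the root: 1*(-8)^3 + 5*(-8)^2 + 3*(-8)^1 + 7 = (-512) + (320) + (-24) + (7) = -209; answer -209
Part III: W2 = -209; m = 15; T(2) = -3*(47) - 1*(15) = -156; iterating: T(2)=-156, T(3)=421, T(4)=-1107, T(5)=2900, T(6)=-7593, T(7)=19879, T(8)=-52044, T(9)=136253, T(10)=-356715, T(11)=933892, T(12)=-2444961, T(13)=6400991, T(14)=-16758012, T(15)=43873045, T(16)=-114861123, T(17)=300710324, T(18)=-787269849; answer -787269849

-787269849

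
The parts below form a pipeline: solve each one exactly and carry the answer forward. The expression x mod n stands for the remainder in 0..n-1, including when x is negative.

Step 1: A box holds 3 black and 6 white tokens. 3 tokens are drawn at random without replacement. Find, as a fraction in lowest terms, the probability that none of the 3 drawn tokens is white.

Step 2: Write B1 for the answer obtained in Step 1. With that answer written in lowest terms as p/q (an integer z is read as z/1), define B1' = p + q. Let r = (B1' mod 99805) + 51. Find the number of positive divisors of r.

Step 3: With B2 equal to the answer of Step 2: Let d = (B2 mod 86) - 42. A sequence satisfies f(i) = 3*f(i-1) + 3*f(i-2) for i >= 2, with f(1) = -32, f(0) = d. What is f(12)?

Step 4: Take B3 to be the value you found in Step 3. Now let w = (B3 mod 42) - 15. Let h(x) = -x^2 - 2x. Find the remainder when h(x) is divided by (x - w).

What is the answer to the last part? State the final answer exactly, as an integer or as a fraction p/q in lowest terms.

Step 1: total draws C(9,3) = 84; favorable C(3,3) = 1; P = 1/84; answer 1/84
Step 2: B1 = 1/84; threaded value p + q = 85; r = 136; 136 = 2^3 * 17; number of divisors = (3+1) * (1+1) = 8; answer 8
Step 3: B2 = 8; d = -34; f(2) = 3*(-32) + 3*(-34) = -198; iterating: f(2)=-198, f(3)=-690, f(4)=-2664, f(5)=-10062, f(6)=-38178, f(7)=-144720, f(8)=-548694, f(9)=-2080242, f(10)=-7886808, f(11)=-29901150, f(12)=-113363874; answer -113363874
Step 4: B3 = -113363874; w = -9; remainder = value at the root: -1*(-9)^2 - 2*(-9)^1 = (-81) + (18) = -63; answer -63

-63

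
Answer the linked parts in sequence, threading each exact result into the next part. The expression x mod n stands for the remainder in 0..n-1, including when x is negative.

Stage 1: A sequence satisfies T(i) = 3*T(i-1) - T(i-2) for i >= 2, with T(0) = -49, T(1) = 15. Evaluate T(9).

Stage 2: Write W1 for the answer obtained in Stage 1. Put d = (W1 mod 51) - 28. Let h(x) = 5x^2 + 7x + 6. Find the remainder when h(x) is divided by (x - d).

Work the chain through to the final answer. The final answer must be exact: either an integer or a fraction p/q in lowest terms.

Stage 1: T(2) = 3*(15) - 1*(-49) = 94; iterating: T(2)=94, T(3)=267, T(4)=707, T(5)=1854, T(6)=4855, T(7)=12711, T(8)=33278, T(9)=87123; answer 87123
Stage 2: W1 = 87123; d = -13; remainder = value at the root: 5*(-13)^2 + 7*(-13)^1 + 6 = (845) + (-91) + (6) = 760; answer 760

760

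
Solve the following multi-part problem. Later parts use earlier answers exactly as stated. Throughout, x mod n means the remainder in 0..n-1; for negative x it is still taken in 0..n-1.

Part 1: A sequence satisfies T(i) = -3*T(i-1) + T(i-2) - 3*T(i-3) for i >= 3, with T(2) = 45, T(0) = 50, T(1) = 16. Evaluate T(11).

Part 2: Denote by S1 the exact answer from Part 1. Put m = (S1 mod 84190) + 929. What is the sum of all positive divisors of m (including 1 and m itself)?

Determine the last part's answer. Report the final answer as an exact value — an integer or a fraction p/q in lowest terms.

Part 1: T(3) = -3*(45) + 1*(16) - 3*(50) = -269; iterating: T(3)=-269, T(4)=804, T(5)=-2816, T(6)=10059, T(7)=-35405, T(8)=124722, T(9)=-439748, T(10)=1550181, T(11)=-5464457; answer -5464457
Part 2: S1 = -5464457; m = 8822; 8822 = 2 * 11 * 401; sigma = (1 + 2) * (1 + 11) * (1 + 401) = 3 * 12 * 402 = 14472; answer 14472

14472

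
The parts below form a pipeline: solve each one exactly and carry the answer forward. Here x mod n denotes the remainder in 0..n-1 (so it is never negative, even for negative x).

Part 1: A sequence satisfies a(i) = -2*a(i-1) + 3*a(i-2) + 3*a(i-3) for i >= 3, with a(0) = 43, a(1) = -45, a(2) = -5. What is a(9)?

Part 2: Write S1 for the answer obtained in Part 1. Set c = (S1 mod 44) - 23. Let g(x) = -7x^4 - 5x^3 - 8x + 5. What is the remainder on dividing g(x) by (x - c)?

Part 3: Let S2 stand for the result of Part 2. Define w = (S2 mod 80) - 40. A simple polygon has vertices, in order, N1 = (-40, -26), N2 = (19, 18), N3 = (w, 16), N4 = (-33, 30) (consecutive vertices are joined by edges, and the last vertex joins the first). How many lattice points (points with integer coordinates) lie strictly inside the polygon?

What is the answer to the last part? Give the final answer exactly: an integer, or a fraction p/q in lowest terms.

1357

Part 1: a(3) = -2*(-5) + 3*(-45) + 3*(43) = 4; iterating: a(3)=4, a(4)=-158, a(5)=313, a(6)=-1088, a(7)=2641, a(8)=-7607, a(9)=19873; answer 19873
Part 2: S1 = 19873; c = 6; remainder = value at the root: -7*(6)^4 - 5*(6)^3 - 8*(6)^1 + 5 = (-9072) + (-1080) + (-48) + (5) = -10195; answer -10195
Part 3: S2 = -10195; w = 5; cross terms: (-40*18 - 19*-26)=-226, (19*16 - 5*18)=214, (5*30 - -33*16)=678, (-33*-26 - -40*30)=2058; twice the area = |2724| = 2724; area = 1362; boundary points = 1 + 2 + 2 + 7 = 12; strictly interior points = area - boundary/2 + 1 = 1357; answer 1357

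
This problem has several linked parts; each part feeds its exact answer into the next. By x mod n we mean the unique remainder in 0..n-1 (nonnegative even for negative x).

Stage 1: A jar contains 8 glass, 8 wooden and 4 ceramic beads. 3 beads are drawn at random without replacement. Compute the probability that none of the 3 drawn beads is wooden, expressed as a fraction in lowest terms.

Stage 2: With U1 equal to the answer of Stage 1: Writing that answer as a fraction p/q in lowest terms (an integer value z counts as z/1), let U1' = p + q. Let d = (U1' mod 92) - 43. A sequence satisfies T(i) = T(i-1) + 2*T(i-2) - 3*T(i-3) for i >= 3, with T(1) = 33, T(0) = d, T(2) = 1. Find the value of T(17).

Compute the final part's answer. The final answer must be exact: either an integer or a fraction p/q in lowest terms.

Stage 1: total draws C(20,3) = 1140; favorable C(12,3) = 220; P = 11/57; answer 11/57
Stage 2: U1 = 11/57; threaded value p + q = 68; d = 25; T(3) = 1*(1) + 2*(33) - 3*(25) = -8; iterating: T(3)=-8, T(4)=-105, T(5)=-124, T(6)=-310, T(7)=-243, T(8)=-491, T(9)=-47, T(10)=-300, T(11)=1079, T(12)=620, T(13)=3678, T(14)=1681, T(15)=7177, T(16)=-495, T(17)=8816; answer 8816

8816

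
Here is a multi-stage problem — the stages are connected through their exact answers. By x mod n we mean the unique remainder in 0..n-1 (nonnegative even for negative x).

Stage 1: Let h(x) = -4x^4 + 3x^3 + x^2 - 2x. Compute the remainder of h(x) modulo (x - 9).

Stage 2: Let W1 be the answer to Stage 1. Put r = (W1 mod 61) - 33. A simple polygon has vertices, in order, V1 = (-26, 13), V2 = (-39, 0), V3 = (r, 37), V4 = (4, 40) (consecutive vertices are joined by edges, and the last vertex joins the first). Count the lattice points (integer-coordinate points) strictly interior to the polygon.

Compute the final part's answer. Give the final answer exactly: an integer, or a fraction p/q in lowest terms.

135

Stage 1: remainder = value at the root: -4*(9)^4 + 3*(9)^3 + 1*(9)^2 - 2*(9)^1 = (-26244) + (2187) + (81) + (-18) = -23994; answer -23994
Stage 2: W1 = -23994; r = 7; cross terms: (-26*0 - -39*13)=507, (-39*37 - 7*0)=-1443, (7*40 - 4*37)=132, (4*13 - -26*40)=1092; twice the area = |288| = 288; area = 144; boundary points = 13 + 1 + 3 + 3 = 20; strictly interior points = area - boundary/2 + 1 = 135; answer 135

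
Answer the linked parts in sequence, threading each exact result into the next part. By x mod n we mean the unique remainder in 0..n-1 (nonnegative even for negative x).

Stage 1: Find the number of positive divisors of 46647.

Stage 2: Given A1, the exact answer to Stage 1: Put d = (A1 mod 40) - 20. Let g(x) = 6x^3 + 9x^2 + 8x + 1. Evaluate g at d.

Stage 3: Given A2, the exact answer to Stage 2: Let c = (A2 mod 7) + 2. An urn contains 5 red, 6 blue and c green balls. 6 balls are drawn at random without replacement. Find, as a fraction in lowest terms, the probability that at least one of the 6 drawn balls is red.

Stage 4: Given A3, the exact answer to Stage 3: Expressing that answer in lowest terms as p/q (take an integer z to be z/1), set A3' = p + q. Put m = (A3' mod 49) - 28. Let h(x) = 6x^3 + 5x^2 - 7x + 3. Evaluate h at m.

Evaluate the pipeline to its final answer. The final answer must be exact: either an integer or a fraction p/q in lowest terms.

-90447

Stage 1: 46647 = 3^2 * 71 * 73; number of divisors = (2+1) * (1+1) * (1+1) = 12; answer 12
Stage 2: A1 = 12; d = -8; 6*(-8)^3 + 9*(-8)^2 + 8*(-8)^1 + 1 = (-3072) + (576) + (-64) + (1) = -2559; answer -2559
Stage 3: A2 = -2559; c = 5; total draws C(16,6) = 8008; complement C(11,6) = 462; favorable 8008 - 462 = 7546; P = 49/52; answer 49/52
Stage 4: A3 = 49/52; threaded value p + q = 101; m = -25; 6*(-25)^3 + 5*(-25)^2 - 7*(-25)^1 + 3 = (-93750) + (3125) + (175) + (3) = -90447; answer -90447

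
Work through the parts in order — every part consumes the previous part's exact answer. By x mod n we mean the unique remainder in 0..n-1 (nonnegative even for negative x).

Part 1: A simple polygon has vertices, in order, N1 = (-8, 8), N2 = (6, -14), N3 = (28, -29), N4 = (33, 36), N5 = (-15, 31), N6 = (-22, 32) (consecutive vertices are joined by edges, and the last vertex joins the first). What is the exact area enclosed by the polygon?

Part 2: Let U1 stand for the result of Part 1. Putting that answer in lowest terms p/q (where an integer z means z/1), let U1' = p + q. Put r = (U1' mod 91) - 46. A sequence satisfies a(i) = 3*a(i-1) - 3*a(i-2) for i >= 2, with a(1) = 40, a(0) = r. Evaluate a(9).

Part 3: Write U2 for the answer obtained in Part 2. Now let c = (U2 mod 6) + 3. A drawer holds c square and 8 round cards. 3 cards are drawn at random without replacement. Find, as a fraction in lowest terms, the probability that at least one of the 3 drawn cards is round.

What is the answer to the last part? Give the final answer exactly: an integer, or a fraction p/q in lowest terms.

Part 1: cross terms: (-8*-14 - 6*8)=64, (6*-29 - 28*-14)=218, (28*36 - 33*-29)=1965, (33*31 - -15*36)=1563, (-15*32 - -22*31)=202, (-22*8 - -8*32)=80; twice the area = |4092| = 4092; area = 2046; answer 2046
Part 2: U1 = 2046; threaded value p + q = 2047; r = -1; a(2) = 3*(40) - 3*(-1) = 123; iterating: a(2)=123, a(3)=249, a(4)=378, a(5)=387, a(6)=27, a(7)=-1080, a(8)=-3321, a(9)=-6723; answer -6723
Part 3: U2 = -6723; c = 6; total draws C(14,3) = 364; complement C(6,3) = 20; favorable 364 - 20 = 344; P = 86/91; answer 86/91

86/91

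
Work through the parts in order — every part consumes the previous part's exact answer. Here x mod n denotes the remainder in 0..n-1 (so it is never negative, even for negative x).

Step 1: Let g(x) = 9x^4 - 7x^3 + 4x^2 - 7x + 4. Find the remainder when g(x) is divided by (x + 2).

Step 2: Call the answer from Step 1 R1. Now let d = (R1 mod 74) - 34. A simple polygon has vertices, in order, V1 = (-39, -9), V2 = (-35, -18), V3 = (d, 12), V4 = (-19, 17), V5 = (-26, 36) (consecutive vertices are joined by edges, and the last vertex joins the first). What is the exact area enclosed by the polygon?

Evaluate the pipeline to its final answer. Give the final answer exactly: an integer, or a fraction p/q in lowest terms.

821/2

Step 1: remainder = value at the root: 9*(-2)^4 - 7*(-2)^3 + 4*(-2)^2 - 7*(-2)^1 + 4 = (144) + (56) + (16) + (14) + (4) = 234; answer 234
Step 2: R1 = 234; d = -22; cross terms: (-39*-18 - -35*-9)=387, (-35*12 - -22*-18)=-816, (-22*17 - -19*12)=-146, (-19*36 - -26*17)=-242, (-26*-9 - -39*36)=1638; twice the area = |821| = 821; area = 821/2; answer 821/2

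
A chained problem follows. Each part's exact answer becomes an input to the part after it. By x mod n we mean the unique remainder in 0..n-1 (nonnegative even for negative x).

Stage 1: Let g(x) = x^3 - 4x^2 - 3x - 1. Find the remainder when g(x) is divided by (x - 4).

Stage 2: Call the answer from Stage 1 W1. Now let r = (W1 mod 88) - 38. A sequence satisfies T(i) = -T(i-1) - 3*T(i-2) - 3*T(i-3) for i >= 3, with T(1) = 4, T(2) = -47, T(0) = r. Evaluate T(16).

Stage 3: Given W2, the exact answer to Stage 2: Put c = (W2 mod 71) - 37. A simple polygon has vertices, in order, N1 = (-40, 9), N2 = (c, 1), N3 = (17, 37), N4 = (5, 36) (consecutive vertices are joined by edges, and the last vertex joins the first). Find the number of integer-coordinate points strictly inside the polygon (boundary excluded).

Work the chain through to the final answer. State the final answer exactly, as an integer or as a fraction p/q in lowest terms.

1200

Stage 1: remainder = value at the root: 1*(4)^3 - 4*(4)^2 - 3*(4)^1 - 1 = (64) + (-64) + (-12) + (-1) = -13; answer -13
Stage 2: W1 = -13; r = 37; T(3) = -1*(-47) - 3*(4) - 3*(37) = -76; iterating: T(3)=-76, T(4)=205, T(5)=164, T(6)=-551, T(7)=-556, T(8)=1717, T(9)=1604, T(10)=-5087, T(11)=-4876, T(12)=15325, T(13)=14564, T(14)=-45911, T(15)=-43756, T(16)=137797; answer 137797
Stage 3: W2 = 137797; c = 20; cross terms: (-40*1 - 20*9)=-220, (20*37 - 17*1)=723, (17*36 - 5*37)=427, (5*9 - -40*36)=1485; twice the area = |2415| = 2415; area = 2415/2; boundary points = 4 + 3 + 1 + 9 = 17; strictly interior points = area - boundary/2 + 1 = 1200; answer 1200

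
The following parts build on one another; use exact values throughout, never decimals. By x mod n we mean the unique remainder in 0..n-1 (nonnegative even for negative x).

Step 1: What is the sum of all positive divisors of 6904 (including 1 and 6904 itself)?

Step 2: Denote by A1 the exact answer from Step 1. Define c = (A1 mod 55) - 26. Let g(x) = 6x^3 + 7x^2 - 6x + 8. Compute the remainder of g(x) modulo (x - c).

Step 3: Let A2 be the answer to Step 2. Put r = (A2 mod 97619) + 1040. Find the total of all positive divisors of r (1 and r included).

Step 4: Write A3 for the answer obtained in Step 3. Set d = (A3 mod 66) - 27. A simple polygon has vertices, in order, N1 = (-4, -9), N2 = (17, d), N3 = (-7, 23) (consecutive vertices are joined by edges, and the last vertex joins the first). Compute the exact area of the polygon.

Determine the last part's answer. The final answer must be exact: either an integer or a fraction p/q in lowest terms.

Step 1: 6904 = 2^3 * 863; sigma = (1 + 2 + 4 + 8) * (1 + 863) = 15 * 864 = 12960; answer 12960
Step 2: A1 = 12960; c = 9; remainder = value at the root: 6*(9)^3 + 7*(9)^2 - 6*(9)^1 + 8 = (4374) + (567) + (-54) + (8) = 4895; answer 4895
Step 3: A2 = 4895; r = 5935; 5935 = 5 * 1187; sigma = (1 + 5) * (1 + 1187) = 6 * 1188 = 7128; answer 7128
Step 4: A3 = 7128; d = -27; cross terms: (-4*-27 - 17*-9)=261, (17*23 - -7*-27)=202, (-7*-9 - -4*23)=155; twice the area = |618| = 618; area = 309; answer 309

309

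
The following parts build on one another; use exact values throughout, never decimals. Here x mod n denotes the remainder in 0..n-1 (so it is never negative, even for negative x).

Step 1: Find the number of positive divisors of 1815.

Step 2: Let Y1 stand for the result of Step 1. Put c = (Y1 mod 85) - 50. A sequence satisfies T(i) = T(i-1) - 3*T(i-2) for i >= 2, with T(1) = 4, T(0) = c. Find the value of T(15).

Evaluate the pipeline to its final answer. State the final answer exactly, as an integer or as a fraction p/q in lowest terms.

Step 1: 1815 = 3 * 5 * 11^2; number of divisors = (1+1) * (1+1) * (2+1) = 12; answer 12
Step 2: Y1 = 12; c = -38; T(2) = 1*(4) - 3*(-38) = 118; iterating: T(2)=118, T(3)=106, T(4)=-248, T(5)=-566, T(6)=178, T(7)=1876, T(8)=1342, T(9)=-4286, T(10)=-8312, T(11)=4546, T(12)=29482, T(13)=15844, T(14)=-72602, T(15)=-120134; answer -120134

-120134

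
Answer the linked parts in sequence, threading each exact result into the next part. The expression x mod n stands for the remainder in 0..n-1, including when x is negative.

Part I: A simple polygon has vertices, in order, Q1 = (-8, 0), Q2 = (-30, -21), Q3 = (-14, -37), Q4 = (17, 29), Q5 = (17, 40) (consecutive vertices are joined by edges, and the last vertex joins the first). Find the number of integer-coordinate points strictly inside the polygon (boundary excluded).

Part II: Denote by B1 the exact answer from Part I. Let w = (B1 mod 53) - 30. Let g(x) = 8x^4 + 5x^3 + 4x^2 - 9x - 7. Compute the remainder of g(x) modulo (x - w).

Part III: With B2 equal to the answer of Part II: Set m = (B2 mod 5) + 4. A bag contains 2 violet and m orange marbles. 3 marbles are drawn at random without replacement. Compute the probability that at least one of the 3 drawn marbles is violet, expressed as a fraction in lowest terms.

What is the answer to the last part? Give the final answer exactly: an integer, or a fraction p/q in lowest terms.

Part I: cross terms: (-8*-21 - -30*0)=168, (-30*-37 - -14*-21)=816, (-14*29 - 17*-37)=223, (17*40 - 17*29)=187, (17*0 - -8*40)=320; twice the area = |1714| = 1714; area = 857; boundary points = 1 + 16 + 1 + 11 + 5 = 34; strictly interior points = area - boundary/2 + 1 = 841; answer 841
Part II: B1 = 841; w = 16; remainder = value at the root: 8*(16)^4 + 5*(16)^3 + 4*(16)^2 - 9*(16)^1 - 7 = (524288) + (20480) + (1024) + (-144) + (-7) = 545641; answer 545641
Part III: B2 = 545641; m = 5; total draws C(7,3) = 35; complement C(5,3) = 10; favorable 35 - 10 = 25; P = 5/7; answer 5/7

5/7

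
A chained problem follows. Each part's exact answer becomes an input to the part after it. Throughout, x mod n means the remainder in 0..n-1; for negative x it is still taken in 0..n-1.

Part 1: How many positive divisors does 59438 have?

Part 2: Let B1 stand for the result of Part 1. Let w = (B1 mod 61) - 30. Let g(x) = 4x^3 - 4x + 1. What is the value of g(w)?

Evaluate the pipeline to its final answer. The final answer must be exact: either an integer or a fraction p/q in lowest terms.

-42503

Part 1: 59438 = 2 * 113 * 263; number of divisors = (1+1) * (1+1) * (1+1) = 8; answer 8
Part 2: B1 = 8; w = -22; 4*(-22)^3 - 4*(-22)^1 + 1 = (-42592) + (88) + (1) = -42503; answer -42503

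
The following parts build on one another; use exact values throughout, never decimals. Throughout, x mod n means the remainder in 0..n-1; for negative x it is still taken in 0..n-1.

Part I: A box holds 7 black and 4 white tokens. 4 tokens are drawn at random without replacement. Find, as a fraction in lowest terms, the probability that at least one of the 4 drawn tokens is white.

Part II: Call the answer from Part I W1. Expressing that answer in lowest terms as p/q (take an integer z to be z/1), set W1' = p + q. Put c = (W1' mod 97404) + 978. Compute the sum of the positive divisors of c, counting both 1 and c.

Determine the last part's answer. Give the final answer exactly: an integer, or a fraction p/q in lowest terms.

1104

Part I: total draws C(11,4) = 330; complement C(7,4) = 35; favorable 330 - 35 = 295; P = 59/66; answer 59/66
Part II: W1 = 59/66; threaded value p + q = 125; c = 1103; 1103 is prime, so its only divisors are 1 and 1103; sigma = 1 + 1103 = 1104; answer 1104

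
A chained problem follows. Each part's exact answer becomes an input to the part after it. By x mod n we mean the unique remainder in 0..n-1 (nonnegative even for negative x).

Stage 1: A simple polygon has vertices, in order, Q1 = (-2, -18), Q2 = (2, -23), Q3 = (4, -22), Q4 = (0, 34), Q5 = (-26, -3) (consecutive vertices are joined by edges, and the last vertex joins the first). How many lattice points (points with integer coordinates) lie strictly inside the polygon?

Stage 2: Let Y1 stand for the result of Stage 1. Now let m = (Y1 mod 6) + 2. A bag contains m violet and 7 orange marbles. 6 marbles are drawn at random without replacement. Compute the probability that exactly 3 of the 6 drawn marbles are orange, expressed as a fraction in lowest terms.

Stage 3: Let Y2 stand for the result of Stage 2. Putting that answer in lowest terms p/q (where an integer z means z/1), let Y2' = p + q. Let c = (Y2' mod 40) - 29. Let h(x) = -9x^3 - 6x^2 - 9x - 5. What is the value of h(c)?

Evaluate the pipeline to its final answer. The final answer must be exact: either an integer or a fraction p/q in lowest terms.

137095

Stage 1: cross terms: (-2*-23 - 2*-18)=82, (2*-22 - 4*-23)=48, (4*34 - 0*-22)=136, (0*-3 - -26*34)=884, (-26*-18 - -2*-3)=462; twice the area = |1612| = 1612; area = 806; boundary points = 1 + 1 + 4 + 1 + 3 = 10; strictly interior points = area - boundary/2 + 1 = 802; answer 802
Stage 2: Y1 = 802; m = 6; total draws C(13,6) = 1716; favorable C(7,3)*C(6,3) = 700; P = 175/429; answer 175/429
Stage 3: Y2 = 175/429; threaded value p + q = 604; c = -25; -9*(-25)^3 - 6*(-25)^2 - 9*(-25)^1 - 5 = (140625) + (-3750) + (225) + (-5) = 137095; answer 137095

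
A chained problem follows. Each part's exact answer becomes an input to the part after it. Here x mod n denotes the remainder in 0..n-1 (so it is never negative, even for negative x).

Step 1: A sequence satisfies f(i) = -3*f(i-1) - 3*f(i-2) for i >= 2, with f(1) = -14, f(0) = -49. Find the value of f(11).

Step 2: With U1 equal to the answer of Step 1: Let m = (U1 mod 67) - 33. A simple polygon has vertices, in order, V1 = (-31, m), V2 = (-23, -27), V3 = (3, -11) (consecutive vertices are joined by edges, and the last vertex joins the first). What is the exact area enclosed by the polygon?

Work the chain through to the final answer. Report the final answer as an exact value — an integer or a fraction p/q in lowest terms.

Step 1: f(2) = -3*(-14) - 3*(-49) = 189; iterating: f(2)=189, f(3)=-525, f(4)=1008, f(5)=-1449, f(6)=1323, f(7)=378, f(8)=-5103, f(9)=14175, f(10)=-27216, f(11)=39123; answer 39123
Step 2: U1 = 39123; m = 29; cross terms: (-31*-27 - -23*29)=1504, (-23*-11 - 3*-27)=334, (3*29 - -31*-11)=-254; twice the area = |1584| = 1584; area = 792; answer 792

792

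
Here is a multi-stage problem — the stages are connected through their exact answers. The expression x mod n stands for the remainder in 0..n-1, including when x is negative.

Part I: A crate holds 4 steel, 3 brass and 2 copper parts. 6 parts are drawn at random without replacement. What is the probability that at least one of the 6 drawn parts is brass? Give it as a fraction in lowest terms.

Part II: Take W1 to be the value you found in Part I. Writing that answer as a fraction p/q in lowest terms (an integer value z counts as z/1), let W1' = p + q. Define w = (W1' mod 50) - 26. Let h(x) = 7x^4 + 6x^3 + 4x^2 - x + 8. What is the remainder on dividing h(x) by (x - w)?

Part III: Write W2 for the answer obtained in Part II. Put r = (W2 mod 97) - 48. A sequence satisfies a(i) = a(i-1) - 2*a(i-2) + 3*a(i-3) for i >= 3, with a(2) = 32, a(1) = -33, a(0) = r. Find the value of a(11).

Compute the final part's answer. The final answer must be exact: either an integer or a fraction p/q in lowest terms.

4118

Part I: total draws C(9,6) = 84; complement C(6,6) = 1; favorable 84 - 1 = 83; P = 83/84; answer 83/84
Part II: W1 = 83/84; threaded value p + q = 167; w = -9; remainder = value at the root: 7*(-9)^4 + 6*(-9)^3 + 4*(-9)^2 - 1*(-9)^1 + 8 = (45927) + (-4374) + (324) + (9) + (8) = 41894; answer 41894
Part III: W2 = 41894; r = 39; a(3) = 1*(32) - 2*(-33) + 3*(39) = 215; iterating: a(3)=215, a(4)=52, a(5)=-282, a(6)=259, a(7)=979, a(8)=-385, a(9)=-1566, a(10)=2141, a(11)=4118; answer 4118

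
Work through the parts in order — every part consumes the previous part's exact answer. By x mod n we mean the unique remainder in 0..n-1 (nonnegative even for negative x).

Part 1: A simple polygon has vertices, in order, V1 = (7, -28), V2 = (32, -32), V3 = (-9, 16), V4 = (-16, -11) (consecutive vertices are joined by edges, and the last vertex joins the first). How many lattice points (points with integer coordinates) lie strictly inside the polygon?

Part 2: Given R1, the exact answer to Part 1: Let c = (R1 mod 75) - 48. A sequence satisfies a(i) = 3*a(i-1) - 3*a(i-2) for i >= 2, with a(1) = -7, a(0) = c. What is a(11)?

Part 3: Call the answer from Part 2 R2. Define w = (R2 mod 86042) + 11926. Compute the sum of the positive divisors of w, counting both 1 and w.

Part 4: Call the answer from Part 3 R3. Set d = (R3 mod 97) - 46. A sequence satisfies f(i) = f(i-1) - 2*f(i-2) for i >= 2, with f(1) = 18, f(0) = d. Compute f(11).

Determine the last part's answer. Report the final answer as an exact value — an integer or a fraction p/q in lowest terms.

Part 1: cross terms: (7*-32 - 32*-28)=672, (32*16 - -9*-32)=224, (-9*-11 - -16*16)=355, (-16*-28 - 7*-11)=525; twice the area = |1776| = 1776; area = 888; boundary points = 1 + 1 + 1 + 1 = 4; strictly interior points = area - boundary/2 + 1 = 887; answer 887
Part 2: R1 = 887; c = 14; a(2) = 3*(-7) - 3*(14) = -63; iterating: a(2)=-63, a(3)=-168, a(4)=-315, a(5)=-441, a(6)=-378, a(7)=189, a(8)=1701, a(9)=4536, a(10)=8505, a(11)=11907; answer 11907
Part 3: R2 = 11907; w = 23833; 23833 is prime, so its only divisors are 1 and 23833; sigma = 1 + 23833 = 23834; answer 23834
Part 4: R3 = 23834; d = 23; f(2) = 1*(18) - 2*(23) = -28; iterating: f(2)=-28, f(3)=-64, f(4)=-8, f(5)=120, f(6)=136, f(7)=-104, f(8)=-376, f(9)=-168, f(10)=584, f(11)=920; answer 920

920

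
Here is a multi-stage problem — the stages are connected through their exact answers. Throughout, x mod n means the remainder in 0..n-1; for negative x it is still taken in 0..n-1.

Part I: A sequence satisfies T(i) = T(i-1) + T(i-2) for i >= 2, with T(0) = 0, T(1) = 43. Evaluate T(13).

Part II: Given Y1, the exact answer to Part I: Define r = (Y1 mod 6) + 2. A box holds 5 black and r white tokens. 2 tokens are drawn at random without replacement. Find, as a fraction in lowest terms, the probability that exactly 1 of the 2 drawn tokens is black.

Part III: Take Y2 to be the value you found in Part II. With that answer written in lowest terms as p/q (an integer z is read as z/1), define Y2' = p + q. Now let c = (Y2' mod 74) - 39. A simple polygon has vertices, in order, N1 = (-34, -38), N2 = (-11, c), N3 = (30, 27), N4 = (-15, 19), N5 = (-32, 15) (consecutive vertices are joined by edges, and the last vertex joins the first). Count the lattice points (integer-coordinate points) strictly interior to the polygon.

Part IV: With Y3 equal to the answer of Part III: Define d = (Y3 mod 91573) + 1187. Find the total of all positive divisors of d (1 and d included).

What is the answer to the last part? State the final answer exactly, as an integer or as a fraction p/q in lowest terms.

6534

Part I: T(2) = 1*(43) + 1*(0) = 43; iterating: T(2)=43, T(3)=86, T(4)=129, T(5)=215, T(6)=344, T(7)=559, T(8)=903, T(9)=1462, T(10)=2365, T(11)=3827, T(12)=6192, T(13)=10019; answer 10019
Part II: Y1 = 10019; r = 7; total draws C(12,2) = 66; favorable C(5,1)*C(7,1) = 35; P = 35/66; answer 35/66
Part III: Y2 = 35/66; threaded value p + q = 101; c = -12; cross terms: (-34*-12 - -11*-38)=-10, (-11*27 - 30*-12)=63, (30*19 - -15*27)=975, (-15*15 - -32*19)=383, (-32*-38 - -34*15)=1726; twice the area = |3137| = 3137; area = 3137/2; boundary points = 1 + 1 + 1 + 1 + 1 = 5; strictly interior points = area - boundary/2 + 1 = 1567; answer 1567
Part IV: Y3 = 1567; d = 2754; 2754 = 2 * 3^4 * 17; sigma = (1 + 2) * (1 + 3 + 9 + 27 + 81) * (1 + 17) = 3 * 121 * 18 = 6534; answer 6534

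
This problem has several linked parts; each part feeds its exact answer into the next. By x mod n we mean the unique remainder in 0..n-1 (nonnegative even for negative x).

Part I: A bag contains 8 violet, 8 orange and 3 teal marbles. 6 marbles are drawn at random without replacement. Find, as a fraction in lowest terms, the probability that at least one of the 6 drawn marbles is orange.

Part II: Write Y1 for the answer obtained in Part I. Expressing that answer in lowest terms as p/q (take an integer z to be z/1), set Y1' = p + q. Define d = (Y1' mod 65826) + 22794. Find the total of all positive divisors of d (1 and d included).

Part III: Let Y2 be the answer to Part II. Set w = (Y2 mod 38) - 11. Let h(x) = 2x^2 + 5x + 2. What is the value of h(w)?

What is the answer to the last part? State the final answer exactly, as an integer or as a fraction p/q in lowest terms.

Part I: total draws C(19,6) = 27132; complement C(11,6) = 462; favorable 27132 - 462 = 26670; P = 635/646; answer 635/646
Part II: Y1 = 635/646; threaded value p + q = 1281; d = 24075; 24075 = 3^2 * 5^2 * 107; sigma = (1 + 3 + 9) * (1 + 5 + 25) * (1 + 107) = 13 * 31 * 108 = 43524; answer 43524
Part III: Y2 = 43524; w = 3; 2*(3)^2 + 5*(3)^1 + 2 = (18) + (15) + (2) = 35; answer 35

35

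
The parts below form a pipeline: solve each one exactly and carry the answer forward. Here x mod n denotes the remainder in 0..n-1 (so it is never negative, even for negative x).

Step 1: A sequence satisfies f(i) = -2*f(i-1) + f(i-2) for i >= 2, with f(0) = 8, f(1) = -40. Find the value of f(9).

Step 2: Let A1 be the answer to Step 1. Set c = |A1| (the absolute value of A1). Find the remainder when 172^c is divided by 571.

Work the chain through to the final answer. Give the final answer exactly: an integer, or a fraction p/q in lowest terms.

Step 1: f(2) = -2*(-40) + 1*(8) = 88; iterating: f(2)=88, f(3)=-216, f(4)=520, f(5)=-1256, f(6)=3032, f(7)=-7320, f(8)=17672, f(9)=-42664; answer -42664
Step 2: A1 = -42664; c = 42664; squarings mod 571: 172^1=172, 172^2=463, 172^4=244, 172^8=152, 172^16=264, 172^32=34, 172^64=14, 172^128=196, 172^256=159, 172^512=157, 172^1024=96, 172^2048=80, 172^4096=119, 172^8192=457, 172^16384=434, 172^32768=497; 172^42664 = 172^8 * 172^32 * 172^128 * 172^512 * 172^1024 * 172^8192 * 172^32768 = 287 (mod 571); answer 287

287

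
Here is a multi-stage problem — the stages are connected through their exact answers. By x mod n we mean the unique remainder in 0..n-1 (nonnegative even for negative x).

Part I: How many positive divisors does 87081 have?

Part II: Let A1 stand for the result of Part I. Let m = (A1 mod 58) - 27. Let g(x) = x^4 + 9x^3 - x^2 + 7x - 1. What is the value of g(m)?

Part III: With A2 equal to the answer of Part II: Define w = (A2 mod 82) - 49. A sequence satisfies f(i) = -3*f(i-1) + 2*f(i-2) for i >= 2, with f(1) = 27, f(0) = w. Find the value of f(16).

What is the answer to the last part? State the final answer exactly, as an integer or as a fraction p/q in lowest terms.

-2380783961

Part I: 87081 = 3 * 29027; number of divisors = (1+1) * (1+1) = 4; answer 4
Part II: A1 = 4; m = -23; 1*(-23)^4 + 9*(-23)^3 - 1*(-23)^2 + 7*(-23)^1 - 1 = (279841) + (-109503) + (-529) + (-161) + (-1) = 169647; answer 169647
Part III: A2 = 169647; w = 22; f(2) = -3*(27) + 2*(22) = -37; iterating: f(2)=-37, f(3)=165, f(4)=-569, f(5)=2037, f(6)=-7249, f(7)=25821, f(8)=-91961, f(9)=327525, f(10)=-1166497, f(11)=4154541, f(12)=-14796617, f(13)=52698933, f(14)=-187690033, f(15)=668467965, f(16)=-2380783961; answer -2380783961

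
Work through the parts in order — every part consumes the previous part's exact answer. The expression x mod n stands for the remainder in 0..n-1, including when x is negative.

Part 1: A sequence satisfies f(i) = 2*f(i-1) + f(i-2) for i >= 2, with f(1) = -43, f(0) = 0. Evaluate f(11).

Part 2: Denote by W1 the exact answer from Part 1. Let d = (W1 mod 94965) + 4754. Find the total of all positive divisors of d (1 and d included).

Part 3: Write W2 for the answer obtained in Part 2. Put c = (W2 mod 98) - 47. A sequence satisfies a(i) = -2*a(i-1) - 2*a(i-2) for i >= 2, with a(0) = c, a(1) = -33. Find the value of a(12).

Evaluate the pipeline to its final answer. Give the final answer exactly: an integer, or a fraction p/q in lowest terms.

832

Part 1: f(2) = 2*(-43) + 1*(0) = -86; iterating: f(2)=-86, f(3)=-215, f(4)=-516, f(5)=-1247, f(6)=-3010, f(7)=-7267, f(8)=-17544, f(9)=-42355, f(10)=-102254, f(11)=-246863; answer -246863
Part 2: W1 = -246863; d = 42786; 42786 = 2 * 3^2 * 2377; sigma = (1 + 2) * (1 + 3 + 9) * (1 + 2377) = 3 * 13 * 2378 = 92742; answer 92742
Part 3: W2 = 92742; c = -13; a(2) = -2*(-33) - 2*(-13) = 92; iterating: a(2)=92, a(3)=-118, a(4)=52, a(5)=132, a(6)=-368, a(7)=472, a(8)=-208, a(9)=-528, a(10)=1472, a(11)=-1888, a(12)=832; answer 832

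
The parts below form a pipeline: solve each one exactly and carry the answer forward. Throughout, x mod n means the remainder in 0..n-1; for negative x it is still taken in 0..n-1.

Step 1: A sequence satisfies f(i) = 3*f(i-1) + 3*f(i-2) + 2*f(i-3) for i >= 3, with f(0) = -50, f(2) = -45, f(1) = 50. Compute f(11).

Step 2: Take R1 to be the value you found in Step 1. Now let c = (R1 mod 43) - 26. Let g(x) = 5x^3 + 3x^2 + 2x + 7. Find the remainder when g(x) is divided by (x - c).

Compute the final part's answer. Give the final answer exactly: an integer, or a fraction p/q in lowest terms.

-6307

Step 1: f(3) = 3*(-45) + 3*(50) + 2*(-50) = -85; iterating: f(3)=-85, f(4)=-290, f(5)=-1215, f(6)=-4685, f(7)=-18280, f(8)=-71325, f(9)=-278185, f(10)=-1085090, f(11)=-4232475; answer -4232475
Step 2: R1 = -4232475; c = -11; remainder = value at the root: 5*(-11)^3 + 3*(-11)^2 + 2*(-11)^1 + 7 = (-6655) + (363) + (-22) + (7) = -6307; answer -6307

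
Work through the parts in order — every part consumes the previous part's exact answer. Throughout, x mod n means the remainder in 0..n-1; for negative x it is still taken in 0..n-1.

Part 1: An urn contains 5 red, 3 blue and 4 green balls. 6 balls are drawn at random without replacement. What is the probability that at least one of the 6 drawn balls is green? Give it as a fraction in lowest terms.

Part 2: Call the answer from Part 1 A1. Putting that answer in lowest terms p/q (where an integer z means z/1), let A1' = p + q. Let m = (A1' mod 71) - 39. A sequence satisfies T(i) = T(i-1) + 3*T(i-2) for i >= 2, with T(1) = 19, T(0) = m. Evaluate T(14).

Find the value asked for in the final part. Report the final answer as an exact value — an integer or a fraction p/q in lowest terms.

Part 1: total draws C(12,6) = 924; complement C(8,6) = 28; favorable 924 - 28 = 896; P = 32/33; answer 32/33
Part 2: A1 = 32/33; threaded value p + q = 65; m = 26; T(2) = 1*(19) + 3*(26) = 97; iterating: T(2)=97, T(3)=154, T(4)=445, T(5)=907, T(6)=2242, T(7)=4963, T(8)=11689, T(9)=26578, T(10)=61645, T(11)=141379, T(12)=326314, T(13)=750451, T(14)=1729393; answer 1729393

1729393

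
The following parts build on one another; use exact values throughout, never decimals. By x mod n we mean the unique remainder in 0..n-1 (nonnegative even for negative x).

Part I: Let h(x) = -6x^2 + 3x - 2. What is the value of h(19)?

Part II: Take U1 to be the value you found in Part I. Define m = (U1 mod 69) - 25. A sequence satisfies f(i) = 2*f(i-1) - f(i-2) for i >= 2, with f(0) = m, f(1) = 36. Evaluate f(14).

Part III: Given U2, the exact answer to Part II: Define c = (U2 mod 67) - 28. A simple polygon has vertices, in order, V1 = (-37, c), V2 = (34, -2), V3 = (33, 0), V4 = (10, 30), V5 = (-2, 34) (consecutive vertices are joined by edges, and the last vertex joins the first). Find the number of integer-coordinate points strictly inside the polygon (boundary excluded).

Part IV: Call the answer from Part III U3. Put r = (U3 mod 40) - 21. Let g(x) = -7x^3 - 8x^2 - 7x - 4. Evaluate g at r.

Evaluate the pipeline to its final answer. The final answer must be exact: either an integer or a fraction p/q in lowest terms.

52936

Part I: -6*(19)^2 + 3*(19)^1 - 2 = (-2166) + (57) + (-2) = -2111; answer -2111
Part II: U1 = -2111; m = 3; f(2) = 2*(36) - 1*(3) = 69; iterating: f(2)=69, f(3)=102, f(4)=135, f(5)=168, f(6)=201, f(7)=234, f(8)=267, f(9)=300, f(10)=333, f(11)=366, f(12)=399, f(13)=432, f(14)=465; answer 465
Part III: U2 = 465; c = 35; cross terms: (-37*-2 - 34*35)=-1116, (34*0 - 33*-2)=66, (33*30 - 10*0)=990, (10*34 - -2*30)=400, (-2*35 - -37*34)=1188; twice the area = |1528| = 1528; area = 764; boundary points = 1 + 1 + 1 + 4 + 1 = 8; strictly interior points = area - boundary/2 + 1 = 761; answer 761
Part IV: U3 = 761; r = -20; -7*(-20)^3 - 8*(-20)^2 - 7*(-20)^1 - 4 = (56000) + (-3200) + (140) + (-4) = 52936; answer 52936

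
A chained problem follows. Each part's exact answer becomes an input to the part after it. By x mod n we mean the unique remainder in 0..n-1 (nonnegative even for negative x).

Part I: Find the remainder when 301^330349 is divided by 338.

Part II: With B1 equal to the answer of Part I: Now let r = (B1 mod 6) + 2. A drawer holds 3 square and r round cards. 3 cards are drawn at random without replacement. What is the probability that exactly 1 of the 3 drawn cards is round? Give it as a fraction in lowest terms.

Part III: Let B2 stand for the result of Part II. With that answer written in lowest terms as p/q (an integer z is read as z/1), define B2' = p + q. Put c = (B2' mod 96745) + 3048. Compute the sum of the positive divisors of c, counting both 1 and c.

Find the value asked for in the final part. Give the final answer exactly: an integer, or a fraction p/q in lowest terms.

Part I: squarings mod 338: 301^1=301, 301^2=17, 301^4=289, 301^8=35, 301^16=211, 301^32=243, 301^64=237, 301^128=61, 301^256=3, 301^512=9, 301^1024=81, 301^2048=139, 301^4096=55, 301^8192=321, 301^16384=289, 301^32768=35, 301^65536=211, 301^131072=243, 301^262144=237; 301^330349 = 301^1 * 301^4 * 301^8 * 301^32 * 301^64 * 301^512 * 301^2048 * 301^65536 * 301^262144 = 223 (mod 338); answer 223
Part II: B1 = 223; r = 3; total draws C(6,3) = 20; favorable C(3,1)*C(3,2) = 9; P = 9/20; answer 9/20
Part III: B2 = 9/20; threaded value p + q = 29; c = 3077; 3077 = 17 * 181; sigma = (1 + 17) * (1 + 181) = 18 * 182 = 3276; answer 3276

3276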